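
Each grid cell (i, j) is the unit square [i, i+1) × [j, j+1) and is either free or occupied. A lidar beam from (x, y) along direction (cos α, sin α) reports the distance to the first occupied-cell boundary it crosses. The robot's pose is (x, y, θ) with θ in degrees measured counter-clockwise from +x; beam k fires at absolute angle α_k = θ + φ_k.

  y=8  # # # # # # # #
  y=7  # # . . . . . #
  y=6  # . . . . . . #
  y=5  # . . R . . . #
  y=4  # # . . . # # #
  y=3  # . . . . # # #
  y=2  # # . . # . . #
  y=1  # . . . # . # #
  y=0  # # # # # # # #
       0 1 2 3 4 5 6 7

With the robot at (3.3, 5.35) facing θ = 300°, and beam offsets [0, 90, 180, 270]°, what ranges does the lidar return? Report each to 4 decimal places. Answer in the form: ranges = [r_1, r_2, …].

ranges = [2.7135, 4.2724, 2.6000, 1.5011]

beam 1: φ=0°, α=300°
  dir = (cos 300°, sin 300°) = (0.5000, -0.8660); from cell (3,5)
  next x-line at t=1.4000, next y-line at t=0.4041; Δt_x=2.0000, Δt_y=1.1547
    y: enter (3,4) at t=0.4041
    x: enter (4,4) at t=1.4000
    y: enter (4,3) at t=1.5588
    y: enter (4,2) at t=2.7135 ← occupied
  → r_1 = 2.7135
beam 2: φ=90°, α=30°
  dir = (cos 30°, sin 30°) = (0.8660, 0.5000); from cell (3,5)
  next x-line at t=0.8083, next y-line at t=1.3000; Δt_x=1.1547, Δt_y=2.0000
    x: enter (4,5) at t=0.8083
    y: enter (4,6) at t=1.3000
    x: enter (5,6) at t=1.9630
    x: enter (6,6) at t=3.1177
    y: enter (6,7) at t=3.3000
    x: enter (7,7) at t=4.2724 ← occupied
  → r_2 = 4.2724
beam 3: φ=180°, α=120°
  dir = (cos 120°, sin 120°) = (-0.5000, 0.8660); from cell (3,5)
  next x-line at t=0.6000, next y-line at t=0.7506; Δt_x=2.0000, Δt_y=1.1547
    x: enter (2,5) at t=0.6000
    y: enter (2,6) at t=0.7506
    y: enter (2,7) at t=1.9053
    x: enter (1,7) at t=2.6000 ← occupied
  → r_3 = 2.6000
beam 4: φ=270°, α=210°
  dir = (cos 210°, sin 210°) = (-0.8660, -0.5000); from cell (3,5)
  next x-line at t=0.3464, next y-line at t=0.7000; Δt_x=1.1547, Δt_y=2.0000
    x: enter (2,5) at t=0.3464
    y: enter (2,4) at t=0.7000
    x: enter (1,4) at t=1.5011 ← occupied
  → r_4 = 1.5011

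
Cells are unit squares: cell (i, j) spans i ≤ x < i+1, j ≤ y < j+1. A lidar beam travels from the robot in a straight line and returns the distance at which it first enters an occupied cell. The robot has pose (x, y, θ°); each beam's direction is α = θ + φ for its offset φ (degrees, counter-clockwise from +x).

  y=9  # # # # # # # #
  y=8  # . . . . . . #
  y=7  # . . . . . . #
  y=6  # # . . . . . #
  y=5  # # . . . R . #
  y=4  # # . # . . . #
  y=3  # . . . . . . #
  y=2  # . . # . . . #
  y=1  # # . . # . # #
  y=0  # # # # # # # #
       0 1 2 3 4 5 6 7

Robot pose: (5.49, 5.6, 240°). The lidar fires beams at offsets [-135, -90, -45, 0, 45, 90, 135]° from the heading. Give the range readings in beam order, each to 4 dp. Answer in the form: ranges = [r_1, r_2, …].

ranges = [3.5199, 5.1846, 2.3182, 3.0022, 3.7270, 1.7436, 1.5633]

beam 1: φ=-135°, α=105°
  d=(-0.2588,0.9659)  start (5,5)  tX=1.8932 tY=0.4141  stride 1/|dx|=3.8637 1/|dy|=1.0353
    cross y-line → (5,6), t=0.4141
    cross y-line → (5,7), t=1.4494
    cross x-line → (4,7), t=1.8932
    cross y-line → (4,8), t=2.4847
    cross y-line → (4,9), t=3.5199 (wall)
  → r_1 = 3.5199
beam 2: φ=-90°, α=150°
  d=(-0.8660,0.5000)  start (5,5)  tX=0.5658 tY=0.8000  stride 1/|dx|=1.1547 1/|dy|=2.0000
    cross x-line → (4,5), t=0.5658
    cross y-line → (4,6), t=0.8000
    cross x-line → (3,6), t=1.7205
    cross y-line → (3,7), t=2.8000
    cross x-line → (2,7), t=2.8752
    cross x-line → (1,7), t=4.0299
    cross y-line → (1,8), t=4.8000
    cross x-line → (0,8), t=5.1846 (wall)
  → r_2 = 5.1846
beam 3: φ=-45°, α=195°
  d=(-0.9659,-0.2588)  start (5,5)  tX=0.5073 tY=2.3182  stride 1/|dx|=1.0353 1/|dy|=3.8637
    cross x-line → (4,5), t=0.5073
    cross x-line → (3,5), t=1.5426
    cross y-line → (3,4), t=2.3182 (wall)
  → r_3 = 2.3182
beam 4: φ=0°, α=240°
  d=(-0.5000,-0.8660)  start (5,5)  tX=0.9800 tY=0.6928  stride 1/|dx|=2.0000 1/|dy|=1.1547
    cross y-line → (5,4), t=0.6928
    cross x-line → (4,4), t=0.9800
    cross y-line → (4,3), t=1.8475
    cross x-line → (3,3), t=2.9800
    cross y-line → (3,2), t=3.0022 (wall)
  → r_4 = 3.0022
beam 5: φ=45°, α=285°
  d=(0.2588,-0.9659)  start (5,5)  tX=1.9705 tY=0.6212  stride 1/|dx|=3.8637 1/|dy|=1.0353
    cross y-line → (5,4), t=0.6212
    cross y-line → (5,3), t=1.6564
    cross x-line → (6,3), t=1.9705
    cross y-line → (6,2), t=2.6917
    cross y-line → (6,1), t=3.7270 (wall)
  → r_5 = 3.7270
beam 6: φ=90°, α=330°
  d=(0.8660,-0.5000)  start (5,5)  tX=0.5889 tY=1.2000  stride 1/|dx|=1.1547 1/|dy|=2.0000
    cross x-line → (6,5), t=0.5889
    cross y-line → (6,4), t=1.2000
    cross x-line → (7,4), t=1.7436 (wall)
  → r_6 = 1.7436
beam 7: φ=135°, α=15°
  d=(0.9659,0.2588)  start (5,5)  tX=0.5280 tY=1.5455  stride 1/|dx|=1.0353 1/|dy|=3.8637
    cross x-line → (6,5), t=0.5280
    cross y-line → (6,6), t=1.5455
    cross x-line → (7,6), t=1.5633 (wall)
  → r_7 = 1.5633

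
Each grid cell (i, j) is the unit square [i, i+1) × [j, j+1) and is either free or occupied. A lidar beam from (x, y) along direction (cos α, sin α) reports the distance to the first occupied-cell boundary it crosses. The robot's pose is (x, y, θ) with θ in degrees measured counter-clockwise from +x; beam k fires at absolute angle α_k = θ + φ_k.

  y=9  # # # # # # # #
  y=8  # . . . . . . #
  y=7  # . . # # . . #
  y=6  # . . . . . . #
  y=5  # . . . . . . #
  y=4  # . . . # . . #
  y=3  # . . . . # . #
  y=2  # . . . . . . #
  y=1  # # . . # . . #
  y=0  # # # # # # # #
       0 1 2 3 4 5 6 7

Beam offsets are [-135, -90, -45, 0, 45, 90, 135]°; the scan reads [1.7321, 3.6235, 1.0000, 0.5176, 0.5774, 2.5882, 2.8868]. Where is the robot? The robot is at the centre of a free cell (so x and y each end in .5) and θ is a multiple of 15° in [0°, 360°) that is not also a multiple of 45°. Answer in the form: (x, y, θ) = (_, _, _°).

(x, y, θ) = (3.5, 6.5, 75°)

The pose lattice has 42·16 = 672 candidates. Test each by forward raycasting.
  (5.5, 4.5, 210°): beam 1 = 4.6587 ≠ 1.7321 ✗
  (6.5, 2.5, 150°): beam 1 = 0.5176 ≠ 1.7321 ✗
  (5.5, 1.5, 285°): beam 1 = 0.5774 ≠ 1.7321 ✗
  (3.5, 3.5, 300°): beam 1 = 2.5882 ≠ 1.7321 ✗
  …
  (3.5, 6.5, 75°): r_1=1.7321, r_2=3.6235, r_3=1.0000, r_4=0.5176, r_5=0.5774, r_6=2.5882, r_7=2.8868 — all match ✓
No second candidate reproduces the full scan.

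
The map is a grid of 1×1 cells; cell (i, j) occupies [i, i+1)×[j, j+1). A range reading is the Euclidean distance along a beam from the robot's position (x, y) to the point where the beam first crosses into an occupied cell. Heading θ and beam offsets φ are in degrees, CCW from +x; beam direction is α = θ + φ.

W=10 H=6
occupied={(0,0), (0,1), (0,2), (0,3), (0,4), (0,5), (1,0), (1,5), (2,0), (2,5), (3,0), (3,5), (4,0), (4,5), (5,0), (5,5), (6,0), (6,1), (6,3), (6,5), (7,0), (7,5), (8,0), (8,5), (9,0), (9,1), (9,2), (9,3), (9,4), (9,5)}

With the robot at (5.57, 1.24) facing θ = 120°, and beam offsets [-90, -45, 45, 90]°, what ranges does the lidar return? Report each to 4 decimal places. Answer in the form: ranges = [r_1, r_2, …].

ranges = [0.4965, 1.8221, 4.7312, 0.4800]

beam 1: φ=-90°, α=30°
  d=(0.8660,0.5000)  start (5,1)  tX=0.4965 tY=1.5200  stride 1/|dx|=1.1547 1/|dy|=2.0000
    cross x-line → (6,1), t=0.4965 (wall)
  → r_1 = 0.4965
beam 2: φ=-45°, α=75°
  d=(0.2588,0.9659)  start (5,1)  tX=1.6614 tY=0.7868  stride 1/|dx|=3.8637 1/|dy|=1.0353
    cross y-line → (5,2), t=0.7868
    cross x-line → (6,2), t=1.6614
    cross y-line → (6,3), t=1.8221 (wall)
  → r_2 = 1.8221
beam 3: φ=45°, α=165°
  d=(-0.9659,0.2588)  start (5,1)  tX=0.5901 tY=2.9364  stride 1/|dx|=1.0353 1/|dy|=3.8637
    cross x-line → (4,1), t=0.5901
    cross x-line → (3,1), t=1.6254
    cross x-line → (2,1), t=2.6607
    cross y-line → (2,2), t=2.9364
    cross x-line → (1,2), t=3.6959
    cross x-line → (0,2), t=4.7312 (wall)
  → r_3 = 4.7312
beam 4: φ=90°, α=210°
  d=(-0.8660,-0.5000)  start (5,1)  tX=0.6582 tY=0.4800  stride 1/|dx|=1.1547 1/|dy|=2.0000
    cross y-line → (5,0), t=0.4800 (wall)
  → r_4 = 0.4800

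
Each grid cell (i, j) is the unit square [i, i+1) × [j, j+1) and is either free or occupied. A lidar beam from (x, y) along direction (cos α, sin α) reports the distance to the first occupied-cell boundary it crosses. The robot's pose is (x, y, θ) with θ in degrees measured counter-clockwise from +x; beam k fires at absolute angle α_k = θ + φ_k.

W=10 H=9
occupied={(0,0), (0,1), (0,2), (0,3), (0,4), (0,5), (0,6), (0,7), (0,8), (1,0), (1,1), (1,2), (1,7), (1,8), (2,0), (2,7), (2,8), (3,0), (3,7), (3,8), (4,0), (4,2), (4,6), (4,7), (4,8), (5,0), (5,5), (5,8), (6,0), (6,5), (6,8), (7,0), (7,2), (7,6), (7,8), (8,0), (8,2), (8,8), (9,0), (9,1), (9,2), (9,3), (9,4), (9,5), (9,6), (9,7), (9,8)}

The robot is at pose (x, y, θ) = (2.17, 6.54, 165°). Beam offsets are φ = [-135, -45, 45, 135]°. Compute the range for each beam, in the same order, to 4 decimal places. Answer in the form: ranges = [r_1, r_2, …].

beam 1: φ=-135°, α=30°
  direction (0.8660, 0.5000); cell (2,6); t to first gridline: x 0.9584, y 0.9200 (then +1.1547 / +2.0000)
    (2,7) via y @ 0.9200  # hit
  → r_1 = 0.9200
beam 2: φ=-45°, α=120°
  direction (-0.5000, 0.8660); cell (2,6); t to first gridline: x 0.3400, y 0.5312 (then +2.0000 / +1.1547)
    (1,6) via x @ 0.3400
    (1,7) via y @ 0.5312  # hit
  → r_2 = 0.5312
beam 3: φ=45°, α=210°
  direction (-0.8660, -0.5000); cell (2,6); t to first gridline: x 0.1963, y 1.0800 (then +1.1547 / +2.0000)
    (1,6) via x @ 0.1963
    (1,5) via y @ 1.0800
    (0,5) via x @ 1.3510  # hit
  → r_3 = 1.3510
beam 4: φ=135°, α=300°
  direction (0.5000, -0.8660); cell (2,6); t to first gridline: x 1.6600, y 0.6235 (then +2.0000 / +1.1547)
    (2,5) via y @ 0.6235
    (3,5) via x @ 1.6600
    (3,4) via y @ 1.7782
    (3,3) via y @ 2.9329
    (4,3) via x @ 3.6600
    (4,2) via y @ 4.0876  # hit
  → r_4 = 4.0876

ranges = [0.9200, 0.5312, 1.3510, 4.0876]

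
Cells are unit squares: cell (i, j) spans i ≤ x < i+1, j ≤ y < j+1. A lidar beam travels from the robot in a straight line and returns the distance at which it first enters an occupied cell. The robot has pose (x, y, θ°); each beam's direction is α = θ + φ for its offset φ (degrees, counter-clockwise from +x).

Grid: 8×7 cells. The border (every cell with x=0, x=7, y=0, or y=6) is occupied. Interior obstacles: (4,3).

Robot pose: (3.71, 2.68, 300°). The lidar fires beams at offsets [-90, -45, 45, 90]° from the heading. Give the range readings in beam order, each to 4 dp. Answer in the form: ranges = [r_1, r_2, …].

ranges = [3.1292, 1.7393, 3.4061, 0.6400]

beam 1: φ=-90°, α=210°
  direction (-0.8660, -0.5000); cell (3,2); t to first gridline: x 0.8198, y 1.3600 (then +1.1547 / +2.0000)
    (2,2) via x @ 0.8198
    (2,1) via y @ 1.3600
    (1,1) via x @ 1.9745
    (0,1) via x @ 3.1292  # hit
  → r_1 = 3.1292
beam 2: φ=-45°, α=255°
  direction (-0.2588, -0.9659); cell (3,2); t to first gridline: x 2.7432, y 0.7040 (then +3.8637 / +1.0353)
    (3,1) via y @ 0.7040
    (3,0) via y @ 1.7393  # hit
  → r_2 = 1.7393
beam 3: φ=45°, α=345°
  direction (0.9659, -0.2588); cell (3,2); t to first gridline: x 0.3002, y 2.6273 (then +1.0353 / +3.8637)
    (4,2) via x @ 0.3002
    (5,2) via x @ 1.3355
    (6,2) via x @ 2.3708
    (6,1) via y @ 2.6273
    (7,1) via x @ 3.4061  # hit
  → r_3 = 3.4061
beam 4: φ=90°, α=30°
  direction (0.8660, 0.5000); cell (3,2); t to first gridline: x 0.3349, y 0.6400 (then +1.1547 / +2.0000)
    (4,2) via x @ 0.3349
    (4,3) via y @ 0.6400  # hit
  → r_4 = 0.6400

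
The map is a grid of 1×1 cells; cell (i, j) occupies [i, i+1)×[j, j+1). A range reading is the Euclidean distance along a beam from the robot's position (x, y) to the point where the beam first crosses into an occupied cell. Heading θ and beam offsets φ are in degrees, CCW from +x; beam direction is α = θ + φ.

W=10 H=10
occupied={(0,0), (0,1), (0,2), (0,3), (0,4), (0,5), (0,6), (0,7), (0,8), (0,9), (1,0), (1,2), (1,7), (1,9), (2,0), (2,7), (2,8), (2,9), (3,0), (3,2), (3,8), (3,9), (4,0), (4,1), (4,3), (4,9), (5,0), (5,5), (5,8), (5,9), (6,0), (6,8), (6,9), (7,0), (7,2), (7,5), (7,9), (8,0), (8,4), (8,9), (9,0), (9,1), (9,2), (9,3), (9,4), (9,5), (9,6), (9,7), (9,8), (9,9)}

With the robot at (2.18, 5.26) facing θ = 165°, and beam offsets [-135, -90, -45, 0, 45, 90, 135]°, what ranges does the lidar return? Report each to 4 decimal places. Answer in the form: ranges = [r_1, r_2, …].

beam 1: φ=-135°, α=30°
  d=(0.8660,0.5000)  start (2,5)  tX=0.9469 tY=1.4800  stride 1/|dx|=1.1547 1/|dy|=2.0000
    cross x-line → (3,5), t=0.9469
    cross y-line → (3,6), t=1.4800
    cross x-line → (4,6), t=2.1016
    cross x-line → (5,6), t=3.2563
    cross y-line → (5,7), t=3.4800
    cross x-line → (6,7), t=4.4110
    cross y-line → (6,8), t=5.4800 (wall)
  → r_1 = 5.4800
beam 2: φ=-90°, α=75°
  d=(0.2588,0.9659)  start (2,5)  tX=3.1682 tY=0.7661  stride 1/|dx|=3.8637 1/|dy|=1.0353
    cross y-line → (2,6), t=0.7661
    cross y-line → (2,7), t=1.8014 (wall)
  → r_2 = 1.8014
beam 3: φ=-45°, α=120°
  d=(-0.5000,0.8660)  start (2,5)  tX=0.3600 tY=0.8545  stride 1/|dx|=2.0000 1/|dy|=1.1547
    cross x-line → (1,5), t=0.3600
    cross y-line → (1,6), t=0.8545
    cross y-line → (1,7), t=2.0092 (wall)
  → r_3 = 2.0092
beam 4: φ=0°, α=165°
  d=(-0.9659,0.2588)  start (2,5)  tX=0.1863 tY=2.8591  stride 1/|dx|=1.0353 1/|dy|=3.8637
    cross x-line → (1,5), t=0.1863
    cross x-line → (0,5), t=1.2216 (wall)
  → r_4 = 1.2216
beam 5: φ=45°, α=210°
  d=(-0.8660,-0.5000)  start (2,5)  tX=0.2078 tY=0.5200  stride 1/|dx|=1.1547 1/|dy|=2.0000
    cross x-line → (1,5), t=0.2078
    cross y-line → (1,4), t=0.5200
    cross x-line → (0,4), t=1.3625 (wall)
  → r_5 = 1.3625
beam 6: φ=90°, α=255°
  d=(-0.2588,-0.9659)  start (2,5)  tX=0.6955 tY=0.2692  stride 1/|dx|=3.8637 1/|dy|=1.0353
    cross y-line → (2,4), t=0.2692
    cross x-line → (1,4), t=0.6955
    cross y-line → (1,3), t=1.3044
    cross y-line → (1,2), t=2.3397 (wall)
  → r_6 = 2.3397
beam 7: φ=135°, α=300°
  d=(0.5000,-0.8660)  start (2,5)  tX=1.6400 tY=0.3002  stride 1/|dx|=2.0000 1/|dy|=1.1547
    cross y-line → (2,4), t=0.3002
    cross y-line → (2,3), t=1.4549
    cross x-line → (3,3), t=1.6400
    cross y-line → (3,2), t=2.6096 (wall)
  → r_7 = 2.6096

ranges = [5.4800, 1.8014, 2.0092, 1.2216, 1.3625, 2.3397, 2.6096]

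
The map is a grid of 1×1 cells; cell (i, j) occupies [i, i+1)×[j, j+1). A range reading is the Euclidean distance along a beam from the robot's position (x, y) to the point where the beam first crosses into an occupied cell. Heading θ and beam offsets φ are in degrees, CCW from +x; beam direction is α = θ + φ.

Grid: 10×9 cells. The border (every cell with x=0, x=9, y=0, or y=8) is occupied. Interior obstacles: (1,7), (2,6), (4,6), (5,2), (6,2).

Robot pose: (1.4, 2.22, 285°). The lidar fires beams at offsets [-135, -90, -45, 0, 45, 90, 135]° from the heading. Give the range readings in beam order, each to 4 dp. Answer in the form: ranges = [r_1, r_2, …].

ranges = [0.4619, 0.4141, 0.8000, 1.2630, 2.4400, 7.8681, 5.2000]

beam 1: φ=-135°, α=150°
  cosα=-0.8660 sinα=0.5000 | (1,2) | tMaxX 0.4619 tMaxY 1.5600 | tΔX 1.1547 tΔY 2.0000
    t=0.4619 [x] (0,2) — stop
  → r_1 = 0.4619
beam 2: φ=-90°, α=195°
  cosα=-0.9659 sinα=-0.2588 | (1,2) | tMaxX 0.4141 tMaxY 0.8500 | tΔX 1.0353 tΔY 3.8637
    t=0.4141 [x] (0,2) — stop
  → r_2 = 0.4141
beam 3: φ=-45°, α=240°
  cosα=-0.5000 sinα=-0.8660 | (1,2) | tMaxX 0.8000 tMaxY 0.2540 | tΔX 2.0000 tΔY 1.1547
    t=0.2540 [y] (1,1)
    t=0.8000 [x] (0,1) — stop
  → r_3 = 0.8000
beam 4: φ=0°, α=285°
  cosα=0.2588 sinα=-0.9659 | (1,2) | tMaxX 2.3182 tMaxY 0.2278 | tΔX 3.8637 tΔY 1.0353
    t=0.2278 [y] (1,1)
    t=1.2630 [y] (1,0) — stop
  → r_4 = 1.2630
beam 5: φ=45°, α=330°
  cosα=0.8660 sinα=-0.5000 | (1,2) | tMaxX 0.6928 tMaxY 0.4400 | tΔX 1.1547 tΔY 2.0000
    t=0.4400 [y] (1,1)
    t=0.6928 [x] (2,1)
    t=1.8475 [x] (3,1)
    t=2.4400 [y] (3,0) — stop
  → r_5 = 2.4400
beam 6: φ=90°, α=15°
  cosα=0.9659 sinα=0.2588 | (1,2) | tMaxX 0.6212 tMaxY 3.0137 | tΔX 1.0353 tΔY 3.8637
    t=0.6212 [x] (2,2)
    t=1.6564 [x] (3,2)
    t=2.6917 [x] (4,2)
    t=3.0137 [y] (4,3)
    t=3.7270 [x] (5,3)
    t=4.7623 [x] (6,3)
    t=5.7975 [x] (7,3)
    t=6.8328 [x] (8,3)
    t=6.8774 [y] (8,4)
    t=7.8681 [x] (9,4) — stop
  → r_6 = 7.8681
beam 7: φ=135°, α=60°
  cosα=0.5000 sinα=0.8660 | (1,2) | tMaxX 1.2000 tMaxY 0.9007 | tΔX 2.0000 tΔY 1.1547
    t=0.9007 [y] (1,3)
    t=1.2000 [x] (2,3)
    t=2.0554 [y] (2,4)
    t=3.2000 [x] (3,4)
    t=3.2101 [y] (3,5)
    t=4.3648 [y] (3,6)
    t=5.2000 [x] (4,6) — stop
  → r_7 = 5.2000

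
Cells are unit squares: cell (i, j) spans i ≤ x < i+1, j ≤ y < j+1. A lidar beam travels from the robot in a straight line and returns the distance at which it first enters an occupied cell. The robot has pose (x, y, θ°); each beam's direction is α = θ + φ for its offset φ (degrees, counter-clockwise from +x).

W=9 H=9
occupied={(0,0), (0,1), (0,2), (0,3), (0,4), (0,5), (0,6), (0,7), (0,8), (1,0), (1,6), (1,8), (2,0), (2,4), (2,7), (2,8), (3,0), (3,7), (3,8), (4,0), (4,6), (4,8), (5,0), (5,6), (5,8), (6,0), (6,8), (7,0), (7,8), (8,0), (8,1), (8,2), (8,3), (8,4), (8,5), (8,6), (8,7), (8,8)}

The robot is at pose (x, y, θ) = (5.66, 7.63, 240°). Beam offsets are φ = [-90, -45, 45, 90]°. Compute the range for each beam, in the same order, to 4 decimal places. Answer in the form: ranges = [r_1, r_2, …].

ranges = [0.7400, 1.7186, 0.6522, 2.7020]

beam 1: φ=-90°, α=150°
  cosα=-0.8660 sinα=0.5000 | (5,7) | tMaxX 0.7621 tMaxY 0.7400 | tΔX 1.1547 tΔY 2.0000
    t=0.7400 [y] (5,8) — stop
  → r_1 = 0.7400
beam 2: φ=-45°, α=195°
  cosα=-0.9659 sinα=-0.2588 | (5,7) | tMaxX 0.6833 tMaxY 2.4341 | tΔX 1.0353 tΔY 3.8637
    t=0.6833 [x] (4,7)
    t=1.7186 [x] (3,7) — stop
  → r_2 = 1.7186
beam 3: φ=45°, α=285°
  cosα=0.2588 sinα=-0.9659 | (5,7) | tMaxX 1.3137 tMaxY 0.6522 | tΔX 3.8637 tΔY 1.0353
    t=0.6522 [y] (5,6) — stop
  → r_3 = 0.6522
beam 4: φ=90°, α=330°
  cosα=0.8660 sinα=-0.5000 | (5,7) | tMaxX 0.3926 tMaxY 1.2600 | tΔX 1.1547 tΔY 2.0000
    t=0.3926 [x] (6,7)
    t=1.2600 [y] (6,6)
    t=1.5473 [x] (7,6)
    t=2.7020 [x] (8,6) — stop
  → r_4 = 2.7020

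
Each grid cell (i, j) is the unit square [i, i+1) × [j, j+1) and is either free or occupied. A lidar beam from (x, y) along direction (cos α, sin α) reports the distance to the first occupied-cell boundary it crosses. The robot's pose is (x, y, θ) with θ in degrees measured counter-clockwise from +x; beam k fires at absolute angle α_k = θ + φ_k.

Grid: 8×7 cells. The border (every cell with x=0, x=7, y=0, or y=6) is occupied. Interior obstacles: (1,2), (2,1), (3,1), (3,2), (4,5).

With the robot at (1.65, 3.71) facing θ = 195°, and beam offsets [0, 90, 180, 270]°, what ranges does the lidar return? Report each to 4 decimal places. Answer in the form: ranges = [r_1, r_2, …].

ranges = [0.6729, 0.7350, 5.5387, 2.3708]

beam 1: φ=0°, α=195°
  dir = (cos 195°, sin 195°) = (-0.9659, -0.2588); from cell (1,3)
  next x-line at t=0.6729, next y-line at t=2.7432; Δt_x=1.0353, Δt_y=3.8637
    x: enter (0,3) at t=0.6729 ← occupied
  → r_1 = 0.6729
beam 2: φ=90°, α=285°
  dir = (cos 285°, sin 285°) = (0.2588, -0.9659); from cell (1,3)
  next x-line at t=1.3523, next y-line at t=0.7350; Δt_x=3.8637, Δt_y=1.0353
    y: enter (1,2) at t=0.7350 ← occupied
  → r_2 = 0.7350
beam 3: φ=180°, α=15°
  dir = (cos 15°, sin 15°) = (0.9659, 0.2588); from cell (1,3)
  next x-line at t=0.3623, next y-line at t=1.1205; Δt_x=1.0353, Δt_y=3.8637
    x: enter (2,3) at t=0.3623
    y: enter (2,4) at t=1.1205
    x: enter (3,4) at t=1.3976
    x: enter (4,4) at t=2.4329
    x: enter (5,4) at t=3.4682
    x: enter (6,4) at t=4.5035
    y: enter (6,5) at t=4.9842
    x: enter (7,5) at t=5.5387 ← occupied
  → r_3 = 5.5387
beam 4: φ=270°, α=105°
  dir = (cos 105°, sin 105°) = (-0.2588, 0.9659); from cell (1,3)
  next x-line at t=2.5114, next y-line at t=0.3002; Δt_x=3.8637, Δt_y=1.0353
    y: enter (1,4) at t=0.3002
    y: enter (1,5) at t=1.3355
    y: enter (1,6) at t=2.3708 ← occupied
  → r_4 = 2.3708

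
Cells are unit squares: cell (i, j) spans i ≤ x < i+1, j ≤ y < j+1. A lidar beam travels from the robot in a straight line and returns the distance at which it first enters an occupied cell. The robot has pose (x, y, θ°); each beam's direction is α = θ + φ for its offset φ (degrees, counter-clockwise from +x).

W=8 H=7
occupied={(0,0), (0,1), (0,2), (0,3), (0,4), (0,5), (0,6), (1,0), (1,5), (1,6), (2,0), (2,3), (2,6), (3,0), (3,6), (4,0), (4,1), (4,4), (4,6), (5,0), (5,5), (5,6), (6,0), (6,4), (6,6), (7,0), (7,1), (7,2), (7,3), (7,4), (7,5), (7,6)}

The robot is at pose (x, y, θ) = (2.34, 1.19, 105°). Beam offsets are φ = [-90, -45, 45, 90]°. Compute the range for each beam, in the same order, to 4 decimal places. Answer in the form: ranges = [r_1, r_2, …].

beam 1: φ=-90°, α=15°
  dir = (cos 15°, sin 15°) = (0.9659, 0.2588); from cell (2,1)
  next x-line at t=0.6833, next y-line at t=3.1296; Δt_x=1.0353, Δt_y=3.8637
    x: enter (3,1) at t=0.6833
    x: enter (4,1) at t=1.7186 ← occupied
  → r_1 = 1.7186
beam 2: φ=-45°, α=60°
  dir = (cos 60°, sin 60°) = (0.5000, 0.8660); from cell (2,1)
  next x-line at t=1.3200, next y-line at t=0.9353; Δt_x=2.0000, Δt_y=1.1547
    y: enter (2,2) at t=0.9353
    x: enter (3,2) at t=1.3200
    y: enter (3,3) at t=2.0900
    y: enter (3,4) at t=3.2447
    x: enter (4,4) at t=3.3200 ← occupied
  → r_2 = 3.3200
beam 3: φ=45°, α=150°
  dir = (cos 150°, sin 150°) = (-0.8660, 0.5000); from cell (2,1)
  next x-line at t=0.3926, next y-line at t=1.6200; Δt_x=1.1547, Δt_y=2.0000
    x: enter (1,1) at t=0.3926
    x: enter (0,1) at t=1.5473 ← occupied
  → r_3 = 1.5473
beam 4: φ=90°, α=195°
  dir = (cos 195°, sin 195°) = (-0.9659, -0.2588); from cell (2,1)
  next x-line at t=0.3520, next y-line at t=0.7341; Δt_x=1.0353, Δt_y=3.8637
    x: enter (1,1) at t=0.3520
    y: enter (1,0) at t=0.7341 ← occupied
  → r_4 = 0.7341

ranges = [1.7186, 3.3200, 1.5473, 0.7341]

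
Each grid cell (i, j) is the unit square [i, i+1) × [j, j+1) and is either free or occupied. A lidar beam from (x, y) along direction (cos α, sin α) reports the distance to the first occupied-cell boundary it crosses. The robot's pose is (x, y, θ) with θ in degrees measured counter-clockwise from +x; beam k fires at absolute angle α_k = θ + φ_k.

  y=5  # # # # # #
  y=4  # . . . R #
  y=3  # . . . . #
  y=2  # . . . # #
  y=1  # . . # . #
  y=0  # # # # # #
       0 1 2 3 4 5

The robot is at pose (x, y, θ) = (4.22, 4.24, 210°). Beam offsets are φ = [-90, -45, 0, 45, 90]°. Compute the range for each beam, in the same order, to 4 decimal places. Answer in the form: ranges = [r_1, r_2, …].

beam 1: φ=-90°, α=120°
  d=(-0.5000,0.8660)  start (4,4)  tX=0.4400 tY=0.8776  stride 1/|dx|=2.0000 1/|dy|=1.1547
    cross x-line → (3,4), t=0.4400
    cross y-line → (3,5), t=0.8776 (wall)
  → r_1 = 0.8776
beam 2: φ=-45°, α=165°
  d=(-0.9659,0.2588)  start (4,4)  tX=0.2278 tY=2.9364  stride 1/|dx|=1.0353 1/|dy|=3.8637
    cross x-line → (3,4), t=0.2278
    cross x-line → (2,4), t=1.2630
    cross x-line → (1,4), t=2.2983
    cross y-line → (1,5), t=2.9364 (wall)
  → r_2 = 2.9364
beam 3: φ=0°, α=210°
  d=(-0.8660,-0.5000)  start (4,4)  tX=0.2540 tY=0.4800  stride 1/|dx|=1.1547 1/|dy|=2.0000
    cross x-line → (3,4), t=0.2540
    cross y-line → (3,3), t=0.4800
    cross x-line → (2,3), t=1.4087
    cross y-line → (2,2), t=2.4800
    cross x-line → (1,2), t=2.5634
    cross x-line → (0,2), t=3.7181 (wall)
  → r_3 = 3.7181
beam 4: φ=45°, α=255°
  d=(-0.2588,-0.9659)  start (4,4)  tX=0.8500 tY=0.2485  stride 1/|dx|=3.8637 1/|dy|=1.0353
    cross y-line → (4,3), t=0.2485
    cross x-line → (3,3), t=0.8500
    cross y-line → (3,2), t=1.2837
    cross y-line → (3,1), t=2.3190 (wall)
  → r_4 = 2.3190
beam 5: φ=90°, α=300°
  d=(0.5000,-0.8660)  start (4,4)  tX=1.5600 tY=0.2771  stride 1/|dx|=2.0000 1/|dy|=1.1547
    cross y-line → (4,3), t=0.2771
    cross y-line → (4,2), t=1.4318 (wall)
  → r_5 = 1.4318

ranges = [0.8776, 2.9364, 3.7181, 2.3190, 1.4318]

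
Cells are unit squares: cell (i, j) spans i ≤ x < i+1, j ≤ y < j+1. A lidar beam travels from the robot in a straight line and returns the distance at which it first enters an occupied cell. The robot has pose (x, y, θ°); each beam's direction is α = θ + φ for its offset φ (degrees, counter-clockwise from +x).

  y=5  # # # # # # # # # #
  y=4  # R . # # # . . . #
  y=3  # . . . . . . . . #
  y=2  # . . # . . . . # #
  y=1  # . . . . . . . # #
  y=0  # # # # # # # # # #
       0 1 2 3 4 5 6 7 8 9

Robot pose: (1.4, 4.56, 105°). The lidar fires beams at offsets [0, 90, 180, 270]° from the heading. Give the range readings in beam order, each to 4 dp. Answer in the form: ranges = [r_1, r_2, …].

beam 1: φ=0°, α=105°
  cosα=-0.2588 sinα=0.9659 | (1,4) | tMaxX 1.5455 tMaxY 0.4555 | tΔX 3.8637 tΔY 1.0353
    t=0.4555 [y] (1,5) — stop
  → r_1 = 0.4555
beam 2: φ=90°, α=195°
  cosα=-0.9659 sinα=-0.2588 | (1,4) | tMaxX 0.4141 tMaxY 2.1637 | tΔX 1.0353 tΔY 3.8637
    t=0.4141 [x] (0,4) — stop
  → r_2 = 0.4141
beam 3: φ=180°, α=285°
  cosα=0.2588 sinα=-0.9659 | (1,4) | tMaxX 2.3182 tMaxY 0.5798 | tΔX 3.8637 tΔY 1.0353
    t=0.5798 [y] (1,3)
    t=1.6150 [y] (1,2)
    t=2.3182 [x] (2,2)
    t=2.6503 [y] (2,1)
    t=3.6856 [y] (2,0) — stop
  → r_3 = 3.6856
beam 4: φ=270°, α=15°
  cosα=0.9659 sinα=0.2588 | (1,4) | tMaxX 0.6212 tMaxY 1.7000 | tΔX 1.0353 tΔY 3.8637
    t=0.6212 [x] (2,4)
    t=1.6564 [x] (3,4) — stop
  → r_4 = 1.6564

ranges = [0.4555, 0.4141, 3.6856, 1.6564]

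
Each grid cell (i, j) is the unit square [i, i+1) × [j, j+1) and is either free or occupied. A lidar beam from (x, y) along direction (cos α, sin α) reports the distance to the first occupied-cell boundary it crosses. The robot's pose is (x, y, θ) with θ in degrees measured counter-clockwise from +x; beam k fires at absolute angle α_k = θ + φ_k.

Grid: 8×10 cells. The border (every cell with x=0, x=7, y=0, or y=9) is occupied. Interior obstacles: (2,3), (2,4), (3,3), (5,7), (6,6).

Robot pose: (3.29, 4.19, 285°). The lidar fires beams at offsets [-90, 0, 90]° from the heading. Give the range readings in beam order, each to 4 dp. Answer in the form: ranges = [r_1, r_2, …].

ranges = [0.3002, 0.1967, 3.8409]

beam 1: φ=-90°, α=195°
  cosα=-0.9659 sinα=-0.2588 | (3,4) | tMaxX 0.3002 tMaxY 0.7341 | tΔX 1.0353 tΔY 3.8637
    t=0.3002 [x] (2,4) — stop
  → r_1 = 0.3002
beam 2: φ=0°, α=285°
  cosα=0.2588 sinα=-0.9659 | (3,4) | tMaxX 2.7432 tMaxY 0.1967 | tΔX 3.8637 tΔY 1.0353
    t=0.1967 [y] (3,3) — stop
  → r_2 = 0.1967
beam 3: φ=90°, α=15°
  cosα=0.9659 sinα=0.2588 | (3,4) | tMaxX 0.7350 tMaxY 3.1296 | tΔX 1.0353 tΔY 3.8637
    t=0.7350 [x] (4,4)
    t=1.7703 [x] (5,4)
    t=2.8056 [x] (6,4)
    t=3.1296 [y] (6,5)
    t=3.8409 [x] (7,5) — stop
  → r_3 = 3.8409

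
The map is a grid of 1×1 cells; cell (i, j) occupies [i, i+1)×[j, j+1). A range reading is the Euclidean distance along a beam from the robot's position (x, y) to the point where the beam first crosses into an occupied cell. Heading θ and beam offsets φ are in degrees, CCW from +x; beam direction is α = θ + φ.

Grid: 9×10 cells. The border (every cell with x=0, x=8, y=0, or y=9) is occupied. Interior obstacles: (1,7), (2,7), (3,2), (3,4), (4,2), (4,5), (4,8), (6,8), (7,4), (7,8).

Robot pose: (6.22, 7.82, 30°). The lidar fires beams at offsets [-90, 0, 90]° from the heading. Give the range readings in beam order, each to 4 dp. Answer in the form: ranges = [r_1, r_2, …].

beam 1: φ=-90°, α=300°
  direction (0.5000, -0.8660); cell (6,7); t to first gridline: x 1.5600, y 0.9469 (then +2.0000 / +1.1547)
    (6,6) via y @ 0.9469
    (7,6) via x @ 1.5600
    (7,5) via y @ 2.1016
    (7,4) via y @ 3.2563  # hit
  → r_1 = 3.2563
beam 2: φ=0°, α=30°
  direction (0.8660, 0.5000); cell (6,7); t to first gridline: x 0.9007, y 0.3600 (then +1.1547 / +2.0000)
    (6,8) via y @ 0.3600  # hit
  → r_2 = 0.3600
beam 3: φ=90°, α=120°
  direction (-0.5000, 0.8660); cell (6,7); t to first gridline: x 0.4400, y 0.2078 (then +2.0000 / +1.1547)
    (6,8) via y @ 0.2078  # hit
  → r_3 = 0.2078

ranges = [3.2563, 0.3600, 0.2078]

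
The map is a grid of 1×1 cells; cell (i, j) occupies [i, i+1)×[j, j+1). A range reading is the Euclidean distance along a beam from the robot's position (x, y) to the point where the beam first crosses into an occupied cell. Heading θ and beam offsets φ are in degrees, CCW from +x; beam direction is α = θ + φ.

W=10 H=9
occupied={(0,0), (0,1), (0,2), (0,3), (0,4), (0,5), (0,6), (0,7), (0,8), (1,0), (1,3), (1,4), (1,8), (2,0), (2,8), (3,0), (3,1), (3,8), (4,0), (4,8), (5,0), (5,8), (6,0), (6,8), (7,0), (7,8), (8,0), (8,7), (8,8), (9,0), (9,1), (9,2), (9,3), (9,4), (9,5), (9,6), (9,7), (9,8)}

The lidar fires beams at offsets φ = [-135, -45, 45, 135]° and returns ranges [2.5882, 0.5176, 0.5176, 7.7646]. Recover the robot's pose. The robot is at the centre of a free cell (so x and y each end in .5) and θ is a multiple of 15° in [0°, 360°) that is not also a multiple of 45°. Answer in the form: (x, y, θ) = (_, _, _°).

(x, y, θ) = (1.5, 5.5, 210°)

Candidates: 52 free-cell centres × 16 headings = 832 poses. Raycast each; keep the one whose scan matches to 4 dp.
  (7.5, 4.5, 105°): beam 1 = 1.7321 ≠ 2.5882 ✗
  (2.5, 5.5, 240°): beam 2 = 1.5529 ≠ 0.5176 ✗
  (4.5, 4.5, 285°): beam 1 = 4.0415 ≠ 2.5882 ✗
  (6.5, 4.5, 165°): beam 1 = 2.8868 ≠ 2.5882 ✗
  …
  (1.5, 5.5, 210°): r_1=2.5882, r_2=0.5176, r_3=0.5176, r_4=7.7646 — all match ✓
No second candidate reproduces the full scan.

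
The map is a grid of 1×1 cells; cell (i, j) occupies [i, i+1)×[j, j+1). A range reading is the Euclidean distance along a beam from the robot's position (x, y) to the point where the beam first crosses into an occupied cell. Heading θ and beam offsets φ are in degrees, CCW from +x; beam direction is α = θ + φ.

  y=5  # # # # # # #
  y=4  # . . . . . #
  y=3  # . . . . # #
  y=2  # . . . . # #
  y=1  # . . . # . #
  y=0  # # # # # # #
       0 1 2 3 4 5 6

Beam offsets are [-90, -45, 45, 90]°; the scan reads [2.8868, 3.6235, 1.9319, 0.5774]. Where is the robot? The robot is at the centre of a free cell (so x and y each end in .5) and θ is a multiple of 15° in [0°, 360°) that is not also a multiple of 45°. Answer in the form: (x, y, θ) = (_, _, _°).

Candidates: 17 free-cell centres × 16 headings = 272 poses. Raycast each; keep the one whose scan matches to 4 dp.
  (1.5, 4.5, 60°): beam 1 = 4.0415 ≠ 2.8868 ✗
  (1.5, 1.5, 240°): beam 1 = 0.5774 ≠ 2.8868 ✗
  (2.5, 4.5, 285°): beam 1 = 1.5529 ≠ 2.8868 ✗
  …
  (1.5, 2.5, 60°): r_1=2.8868, r_2=3.6235, r_3=1.9319, r_4=0.5774 — all match ✓
Only this pose fits every beam.

(x, y, θ) = (1.5, 2.5, 60°)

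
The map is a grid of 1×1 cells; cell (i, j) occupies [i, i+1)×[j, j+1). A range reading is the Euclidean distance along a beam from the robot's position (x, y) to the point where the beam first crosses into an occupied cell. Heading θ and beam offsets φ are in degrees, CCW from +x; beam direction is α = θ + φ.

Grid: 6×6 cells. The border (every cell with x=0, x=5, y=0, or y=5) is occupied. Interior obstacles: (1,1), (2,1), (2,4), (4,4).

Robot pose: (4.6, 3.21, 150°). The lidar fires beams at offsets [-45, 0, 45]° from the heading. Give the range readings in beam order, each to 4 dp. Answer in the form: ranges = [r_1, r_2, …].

ranges = [0.8179, 1.8475, 3.7270]

beam 1: φ=-45°, α=105°
  dir = (cos 105°, sin 105°) = (-0.2588, 0.9659); from cell (4,3)
  next x-line at t=2.3182, next y-line at t=0.8179; Δt_x=3.8637, Δt_y=1.0353
    y: enter (4,4) at t=0.8179 ← occupied
  → r_1 = 0.8179
beam 2: φ=0°, α=150°
  dir = (cos 150°, sin 150°) = (-0.8660, 0.5000); from cell (4,3)
  next x-line at t=0.6928, next y-line at t=1.5800; Δt_x=1.1547, Δt_y=2.0000
    x: enter (3,3) at t=0.6928
    y: enter (3,4) at t=1.5800
    x: enter (2,4) at t=1.8475 ← occupied
  → r_2 = 1.8475
beam 3: φ=45°, α=195°
  dir = (cos 195°, sin 195°) = (-0.9659, -0.2588); from cell (4,3)
  next x-line at t=0.6212, next y-line at t=0.8114; Δt_x=1.0353, Δt_y=3.8637
    x: enter (3,3) at t=0.6212
    y: enter (3,2) at t=0.8114
    x: enter (2,2) at t=1.6564
    x: enter (1,2) at t=2.6917
    x: enter (0,2) at t=3.7270 ← occupied
  → r_3 = 3.7270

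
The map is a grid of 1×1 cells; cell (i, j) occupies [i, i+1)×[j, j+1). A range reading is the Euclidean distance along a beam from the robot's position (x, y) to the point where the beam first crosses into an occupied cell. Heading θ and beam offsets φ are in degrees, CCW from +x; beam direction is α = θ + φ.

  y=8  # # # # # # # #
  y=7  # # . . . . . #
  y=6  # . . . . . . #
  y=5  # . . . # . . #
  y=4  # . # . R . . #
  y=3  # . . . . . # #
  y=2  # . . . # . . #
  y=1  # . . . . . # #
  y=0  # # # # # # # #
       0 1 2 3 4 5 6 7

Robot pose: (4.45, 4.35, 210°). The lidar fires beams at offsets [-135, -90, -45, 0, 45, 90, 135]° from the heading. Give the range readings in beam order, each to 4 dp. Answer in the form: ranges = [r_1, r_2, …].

ranges = [0.6729, 0.7506, 1.5012, 3.9837, 1.3976, 3.1000, 1.6047]

beam 1: φ=-135°, α=75°
  dir = (cos 75°, sin 75°) = (0.2588, 0.9659); from cell (4,4)
  next x-line at t=2.1250, next y-line at t=0.6729; Δt_x=3.8637, Δt_y=1.0353
    y: enter (4,5) at t=0.6729 ← occupied
  → r_1 = 0.6729
beam 2: φ=-90°, α=120°
  dir = (cos 120°, sin 120°) = (-0.5000, 0.8660); from cell (4,4)
  next x-line at t=0.9000, next y-line at t=0.7506; Δt_x=2.0000, Δt_y=1.1547
    y: enter (4,5) at t=0.7506 ← occupied
  → r_2 = 0.7506
beam 3: φ=-45°, α=165°
  dir = (cos 165°, sin 165°) = (-0.9659, 0.2588); from cell (4,4)
  next x-line at t=0.4659, next y-line at t=2.5114; Δt_x=1.0353, Δt_y=3.8637
    x: enter (3,4) at t=0.4659
    x: enter (2,4) at t=1.5012 ← occupied
  → r_3 = 1.5012
beam 4: φ=0°, α=210°
  dir = (cos 210°, sin 210°) = (-0.8660, -0.5000); from cell (4,4)
  next x-line at t=0.5196, next y-line at t=0.7000; Δt_x=1.1547, Δt_y=2.0000
    x: enter (3,4) at t=0.5196
    y: enter (3,3) at t=0.7000
    x: enter (2,3) at t=1.6743
    y: enter (2,2) at t=2.7000
    x: enter (1,2) at t=2.8290
    x: enter (0,2) at t=3.9837 ← occupied
  → r_4 = 3.9837
beam 5: φ=45°, α=255°
  dir = (cos 255°, sin 255°) = (-0.2588, -0.9659); from cell (4,4)
  next x-line at t=1.7387, next y-line at t=0.3623; Δt_x=3.8637, Δt_y=1.0353
    y: enter (4,3) at t=0.3623
    y: enter (4,2) at t=1.3976 ← occupied
  → r_5 = 1.3976
beam 6: φ=90°, α=300°
  dir = (cos 300°, sin 300°) = (0.5000, -0.8660); from cell (4,4)
  next x-line at t=1.1000, next y-line at t=0.4041; Δt_x=2.0000, Δt_y=1.1547
    y: enter (4,3) at t=0.4041
    x: enter (5,3) at t=1.1000
    y: enter (5,2) at t=1.5588
    y: enter (5,1) at t=2.7135
    x: enter (6,1) at t=3.1000 ← occupied
  → r_6 = 3.1000
beam 7: φ=135°, α=345°
  dir = (cos 345°, sin 345°) = (0.9659, -0.2588); from cell (4,4)
  next x-line at t=0.5694, next y-line at t=1.3523; Δt_x=1.0353, Δt_y=3.8637
    x: enter (5,4) at t=0.5694
    y: enter (5,3) at t=1.3523
    x: enter (6,3) at t=1.6047 ← occupied
  → r_7 = 1.6047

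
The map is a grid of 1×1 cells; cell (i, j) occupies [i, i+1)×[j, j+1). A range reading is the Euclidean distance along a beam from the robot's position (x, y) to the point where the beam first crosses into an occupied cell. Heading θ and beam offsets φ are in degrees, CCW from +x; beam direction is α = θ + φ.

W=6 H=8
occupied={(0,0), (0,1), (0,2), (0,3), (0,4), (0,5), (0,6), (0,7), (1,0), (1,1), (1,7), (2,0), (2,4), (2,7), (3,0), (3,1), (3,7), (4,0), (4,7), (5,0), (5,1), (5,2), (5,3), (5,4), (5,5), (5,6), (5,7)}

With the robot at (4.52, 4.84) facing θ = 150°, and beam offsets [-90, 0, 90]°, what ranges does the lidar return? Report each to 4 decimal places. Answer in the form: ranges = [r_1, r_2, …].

beam 1: φ=-90°, α=60°
  dir = (cos 60°, sin 60°) = (0.5000, 0.8660); from cell (4,4)
  next x-line at t=0.9600, next y-line at t=0.1848; Δt_x=2.0000, Δt_y=1.1547
    y: enter (4,5) at t=0.1848
    x: enter (5,5) at t=0.9600 ← occupied
  → r_1 = 0.9600
beam 2: φ=0°, α=150°
  dir = (cos 150°, sin 150°) = (-0.8660, 0.5000); from cell (4,4)
  next x-line at t=0.6004, next y-line at t=0.3200; Δt_x=1.1547, Δt_y=2.0000
    y: enter (4,5) at t=0.3200
    x: enter (3,5) at t=0.6004
    x: enter (2,5) at t=1.7551
    y: enter (2,6) at t=2.3200
    x: enter (1,6) at t=2.9098
    x: enter (0,6) at t=4.0645 ← occupied
  → r_2 = 4.0645
beam 3: φ=90°, α=240°
  dir = (cos 240°, sin 240°) = (-0.5000, -0.8660); from cell (4,4)
  next x-line at t=1.0400, next y-line at t=0.9699; Δt_x=2.0000, Δt_y=1.1547
    y: enter (4,3) at t=0.9699
    x: enter (3,3) at t=1.0400
    y: enter (3,2) at t=2.1246
    x: enter (2,2) at t=3.0400
    y: enter (2,1) at t=3.2793
    y: enter (2,0) at t=4.4341 ← occupied
  → r_3 = 4.4341

ranges = [0.9600, 4.0645, 4.4341]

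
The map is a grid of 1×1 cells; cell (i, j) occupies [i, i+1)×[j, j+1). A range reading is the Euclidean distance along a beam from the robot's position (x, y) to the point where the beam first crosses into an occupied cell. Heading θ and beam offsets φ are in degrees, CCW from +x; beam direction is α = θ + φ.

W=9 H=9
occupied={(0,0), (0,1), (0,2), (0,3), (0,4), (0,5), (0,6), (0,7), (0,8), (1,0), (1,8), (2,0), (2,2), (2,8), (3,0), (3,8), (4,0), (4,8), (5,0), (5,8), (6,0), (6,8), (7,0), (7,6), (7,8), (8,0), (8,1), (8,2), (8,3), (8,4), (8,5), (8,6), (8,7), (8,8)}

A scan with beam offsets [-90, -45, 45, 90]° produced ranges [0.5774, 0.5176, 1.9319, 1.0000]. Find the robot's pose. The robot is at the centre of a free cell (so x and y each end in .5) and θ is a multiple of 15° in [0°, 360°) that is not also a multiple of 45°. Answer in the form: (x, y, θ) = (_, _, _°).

Candidates: 47 free-cell centres × 16 headings = 752 poses. Raycast each; keep the one whose scan matches to 4 dp.
  (4.5, 6.5, 150°): beam 1 = 1.7321 ≠ 0.5774 ✗
  (4.5, 2.5, 195°): beam 1 = 5.6940 ≠ 0.5774 ✗
  (2.5, 3.5, 195°): beam 1 = 4.6587 ≠ 0.5774 ✗
  (4.5, 5.5, 345°): beam 1 = 4.6587 ≠ 0.5774 ✗
  …
  (1.5, 1.5, 300°): r_1=0.5774, r_2=0.5176, r_3=1.9319, r_4=1.0000 — all match ✓
Only this pose fits every beam.

(x, y, θ) = (1.5, 1.5, 300°)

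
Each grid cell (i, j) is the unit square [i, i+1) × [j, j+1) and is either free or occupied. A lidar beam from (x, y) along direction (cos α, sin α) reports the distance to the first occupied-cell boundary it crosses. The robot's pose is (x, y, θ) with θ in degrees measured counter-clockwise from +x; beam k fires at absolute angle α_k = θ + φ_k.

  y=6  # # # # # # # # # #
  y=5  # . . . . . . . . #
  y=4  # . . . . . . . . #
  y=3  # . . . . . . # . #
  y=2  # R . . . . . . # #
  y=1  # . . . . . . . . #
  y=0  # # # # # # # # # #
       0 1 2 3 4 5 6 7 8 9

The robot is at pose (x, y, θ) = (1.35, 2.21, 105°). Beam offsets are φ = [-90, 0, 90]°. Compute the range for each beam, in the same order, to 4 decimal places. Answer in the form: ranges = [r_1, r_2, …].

beam 1: φ=-90°, α=15°
  cosα=0.9659 sinα=0.2588 | (1,2) | tMaxX 0.6729 tMaxY 3.0523 | tΔX 1.0353 tΔY 3.8637
    t=0.6729 [x] (2,2)
    t=1.7082 [x] (3,2)
    t=2.7435 [x] (4,2)
    t=3.0523 [y] (4,3)
    t=3.7788 [x] (5,3)
    t=4.8140 [x] (6,3)
    t=5.8493 [x] (7,3) — stop
  → r_1 = 5.8493
beam 2: φ=0°, α=105°
  cosα=-0.2588 sinα=0.9659 | (1,2) | tMaxX 1.3523 tMaxY 0.8179 | tΔX 3.8637 tΔY 1.0353
    t=0.8179 [y] (1,3)
    t=1.3523 [x] (0,3) — stop
  → r_2 = 1.3523
beam 3: φ=90°, α=195°
  cosα=-0.9659 sinα=-0.2588 | (1,2) | tMaxX 0.3623 tMaxY 0.8114 | tΔX 1.0353 tΔY 3.8637
    t=0.3623 [x] (0,2) — stop
  → r_3 = 0.3623

ranges = [5.8493, 1.3523, 0.3623]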